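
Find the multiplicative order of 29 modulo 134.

3

Since 29 ∈ (Z/134Z)^×, its order divides φ(134) = φ(2)·φ(67) = 1·66 = 66 = 2 · 3 · 11.
Divisors of 66: 1, 2, 3, 6, 11, 22, 33, 66.
Check 29^d mod 134 for each divisor in increasing order:
29^1 ≡ 29 (mod 134)
29^2 ≡ 37 (mod 134)
29^3 ≡ 1 (mod 134) ✓
So ord_134(29) = 3.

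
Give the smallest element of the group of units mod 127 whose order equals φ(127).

3

φ(127) = 127 − 1 = 126 = 2 · 3^2 · 7.
g is a primitive root iff g^(126/q) ≢ 1 (mod 127) for each prime q ∈ {2, 3, 7}.
g = 2: 2^63 ≡ 1 — hits 1, so not a primitive root.
g = 3: 3^63 ≡ 126; 3^42 ≡ 107; 3^18 ≡ 4 — none is 1, so 3 is a primitive root.
So 3 is the smallest generator of (Z/127Z)^×.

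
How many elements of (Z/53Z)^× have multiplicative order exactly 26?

φ(53) = 53 − 1 = 52 = 2^2 · 13.
Since (Z/53Z)^× is cyclic of order 52, the number of elements of order d is φ(d) when d | 52 and 0 otherwise.
26 = 2 · 13 divides 52, and φ(26) = 12.

12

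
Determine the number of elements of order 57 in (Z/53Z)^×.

0

φ(53) = 53 − 1 = 52 = 2^2 · 13.
In a cyclic group of order 52, there are φ(d) elements of order d for each divisor d of 52, and zero for non-divisors.
Since 57 ∤ 52, the count is 0.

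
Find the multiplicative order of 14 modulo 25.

10

Since 14 ∈ (Z/25Z)^×, its order divides φ(25) = φ(5^2) = 5·(5−1) = 20 = 2^2 · 5.
Divisors of 20: 1, 2, 4, 5, 10, 20.
Check 14^d mod 25 for each divisor in increasing order:
14^1 ≡ 14
14^2 ≡ 21
14^4 ≡ 16
14^5 ≡ 24
14^10 ≡ 1
Hence ord(14) = 10.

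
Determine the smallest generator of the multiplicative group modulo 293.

2

φ(293) = 293 − 1 = 292 = 2^2 · 73.
g is a primitive root iff g^(292/q) ≢ 1 (mod 293) for each prime q ∈ {2, 73}.
g = 2: 2^146 ≡ 292; 2^4 ≡ 16 — none is 1, so 2 is a primitive root.
So 2 is the smallest generator of (Z/293Z)^×.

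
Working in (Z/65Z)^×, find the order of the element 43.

Since 43 ∈ (Z/65Z)^×, its order divides φ(65) = φ(5·13) = (5−1)·(13−1) = 4·12 = 48 = 2^4 · 3.
Divisors of 48: 1, 2, 3, 4, 6, 8, 12, 16, 24, 48.
Compute 43^d (mod 65) for the divisors d until we hit 1:
43^1 ≡ 43 (mod 65)
43^2 ≡ 29 (mod 65)
43^3 ≡ 12 (mod 65)
43^4 ≡ 61 (mod 65)
43^6 ≡ 14 (mod 65)
43^8 ≡ 16 (mod 65)
43^12 ≡ 1 (mod 65) ✓
Therefore the multiplicative order of 43 modulo 65 is 12.

12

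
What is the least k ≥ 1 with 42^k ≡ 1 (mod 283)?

47

The order of 42 must divide φ(283) = 283 − 1 = 282 = 2 · 3 · 47.
Divisors of 282: 1, 2, 3, 6, 47, 94, 141, 282.
Check 42^d mod 283 for each divisor in increasing order:
42^1 ≡ 42 (mod 283)
42^2 ≡ 66 (mod 283)
42^3 ≡ 225 (mod 283)
42^6 ≡ 251 (mod 283)
42^47 ≡ 1 (mod 283) ✓
Hence ord(42) = 47.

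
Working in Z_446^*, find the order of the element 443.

111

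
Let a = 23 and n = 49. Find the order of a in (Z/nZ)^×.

The order of 23 must divide φ(49) = φ(7^2) = 7·(7−1) = 42 = 2 · 3 · 7.
Divisors of 42: 1, 2, 3, 6, 7, 14, 21, 42.
Compute 23^d (mod 49) for the divisors d until we hit 1:
23^1 ≡ 23 (mod 49)
23^2 ≡ 39 (mod 49)
23^3 ≡ 15 (mod 49)
23^6 ≡ 29 (mod 49)
23^7 ≡ 30 (mod 49)
23^14 ≡ 18 (mod 49)
23^21 ≡ 1 (mod 49) ✓
So ord_49(23) = 21.

21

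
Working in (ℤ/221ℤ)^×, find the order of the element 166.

12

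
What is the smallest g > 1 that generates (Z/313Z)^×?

10

φ(313) = 313 − 1 = 312 = 2^3 · 3 · 13.
g is a primitive root iff g^(312/q) ≢ 1 (mod 313) for each prime q ∈ {2, 3, 13}.
g = 2: 2^156 ≡ 1 — hits 1, so not a primitive root.
g = 3: 3^156 ≡ 1 — hits 1, so not a primitive root.
g = 4: 4^156 ≡ 1 — hits 1, so not a primitive root.
g = 5: 5^156 ≡ 312; 5^104 ≡ 1 — hits 1, so not a primitive root.
g = 6: 6^156 ≡ 1 — hits 1, so not a primitive root.
g = 7: 7^156 ≡ 312; 7^104 ≡ 1 — hits 1, so not a primitive root.
g = 8: 8^156 ≡ 1 — hits 1, so not a primitive root.
g = 9: 9^156 ≡ 1 — hits 1, so not a primitive root.
g = 10: 10^156 ≡ 312; 10^104 ≡ 214; 10^24 ≡ 103 — none is 1, so 10 is a primitive root.
So 10 is the smallest generator of (Z/313Z)^×.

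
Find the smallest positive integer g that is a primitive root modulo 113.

φ(113) = 113 − 1 = 112 = 2^4 · 7.
g is a primitive root iff g^(112/q) ≢ 1 (mod 113) for each prime q ∈ {2, 7}.
g = 2: 2^56 ≡ 1 — hits 1, so not a primitive root.
g = 3: 3^56 ≡ 112; 3^16 ≡ 49 — none is 1, so 3 is a primitive root.
So 3 is the smallest generator of (Z/113Z)^×.

3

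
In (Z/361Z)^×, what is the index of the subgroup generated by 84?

3

By Lagrange's theorem, ord_361(84) divides φ(361) = φ(19^2) = 19·(19−1) = 342 = 2 · 3^2 · 19.
Divisors of 342: 1, 2, 3, 6, 9, 18, 19, 38, 57, 114, 171, 342.
Test each divisor d:
84^1 ≡ 84 (mod 361)
84^2 ≡ 197 (mod 361)
84^3 ≡ 303 (mod 361)
84^6 ≡ 115 (mod 361)
84^9 ≡ 189 (mod 361)
84^18 ≡ 343 (mod 361)
84^19 ≡ 293 (mod 361)
84^38 ≡ 292 (mod 361)
84^57 ≡ 360 (mod 361)
84^114 ≡ 1 (mod 361) ✓
The order of 84 is 114, so the subgroup it generates has 114 elements.
The index is φ(361) / ord(84) = 342 / 114 = 3.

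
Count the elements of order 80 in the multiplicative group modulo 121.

0

φ(121) = φ(11^2) = 11·(11−1) = 110 = 2 · 5 · 11.
(Z/121Z)^× is cyclic (|G| = 110); a cyclic group of order m has exactly φ(d) elements of each order d | m, and none otherwise.
80 does not divide 110, so no element of (Z/121Z)^× has order 80.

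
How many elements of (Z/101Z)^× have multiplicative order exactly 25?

20

φ(101) = 101 − 1 = 100 = 2^2 · 5^2.
Since (Z/101Z)^× is cyclic of order 100, the number of elements of order d is φ(d) when d | 100 and 0 otherwise.
25 = 5^2 divides 100, and φ(25) = 20.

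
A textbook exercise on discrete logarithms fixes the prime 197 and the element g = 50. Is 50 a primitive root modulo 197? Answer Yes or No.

Yes

φ(197) = 197 − 1 = 196 = 2^2 · 7^2.
Test 50^(196/q) mod 197 for each prime factor q of 196:
50^98 ≡ 196 (mod 197)  [q = 2: ≢ 1 ✓]
50^28 ≡ 164 (mod 197)  [q = 7: ≢ 1 ✓]
All checks pass, so 50 has order 196 and is a primitive root modulo 197.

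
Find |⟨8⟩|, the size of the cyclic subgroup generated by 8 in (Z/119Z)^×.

8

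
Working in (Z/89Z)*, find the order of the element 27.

88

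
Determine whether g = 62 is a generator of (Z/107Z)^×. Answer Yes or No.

φ(107) = 107 − 1 = 106 = 2 · 53.
Test 62^(106/q) mod 107 for each prime factor q of 106:
62^53 ≡ 1 (mod 107)  [q = 2: ≡ 1 ✗]
62^2 ≡ 99 (mod 107)  [q = 53: ≢ 1 ✓]
62^53 ≡ 1 shows ord(62) | 53, strictly less than φ(107); not a primitive root.

No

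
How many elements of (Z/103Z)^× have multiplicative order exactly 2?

φ(103) = 103 − 1 = 102 = 2 · 3 · 17.
(Z/103Z)^× is cyclic (|G| = 102); a cyclic group of order m has exactly φ(d) elements of each order d | m, and none otherwise.
2 | 102, and φ(2) = 2 − 1 = 1.

1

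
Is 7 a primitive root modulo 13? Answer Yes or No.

φ(13) = 13 − 1 = 12 = 2^2 · 3.
It suffices to check that the order of 7 is not a proper divisor of 12: compute 7^(12/q) for q ∈ {2, 3}.
7^6 ≡ 12 (mod 13)  [q = 2: ≢ 1 ✓]
7^4 ≡ 9 (mod 13)  [q = 3: ≢ 1 ✓]
Every test exponent gives a nontrivial residue, hence 7 generates the full group.

Yes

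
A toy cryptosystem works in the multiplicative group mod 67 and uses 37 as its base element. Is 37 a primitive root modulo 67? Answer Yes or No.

No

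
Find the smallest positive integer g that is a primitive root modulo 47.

φ(47) = 47 − 1 = 46 = 2 · 23.
g is a primitive root iff g^(46/q) ≢ 1 (mod 47) for each prime q ∈ {2, 23}.
g = 2: 2^23 ≡ 1 — hits 1, so not a primitive root.
g = 3: 3^23 ≡ 1 — hits 1, so not a primitive root.
g = 4: 4^23 ≡ 1 — hits 1, so not a primitive root.
g = 5: 5^23 ≡ 46; 5^2 ≡ 25 — none is 1, so 5 is a primitive root.
The smallest primitive root modulo 47 is 5.

5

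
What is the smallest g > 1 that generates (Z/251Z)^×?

6

φ(251) = 251 − 1 = 250 = 2 · 5^3.
g is a primitive root iff g^(250/q) ≢ 1 (mod 251) for each prime q ∈ {2, 5}.
g = 2: 2^125 ≡ 250; 2^50 ≡ 1 — hits 1, so not a primitive root.
g = 3: 3^125 ≡ 1 — hits 1, so not a primitive root.
g = 4: 4^125 ≡ 1 — hits 1, so not a primitive root.
g = 5: 5^125 ≡ 1 — hits 1, so not a primitive root.
g = 6: 6^125 ≡ 250; 6^50 ≡ 219 — none is 1, so 6 is a primitive root.
The smallest primitive root modulo 251 is 6.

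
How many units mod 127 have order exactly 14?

6

φ(127) = 127 − 1 = 126 = 2 · 3^2 · 7.
(Z/127Z)^× is cyclic (|G| = 126); a cyclic group of order m has exactly φ(d) elements of each order d | m, and none otherwise.
14 = 2 · 7 divides 126, and φ(14) = 6.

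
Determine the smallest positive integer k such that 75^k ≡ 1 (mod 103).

102

By Lagrange's theorem, ord_103(75) divides φ(103) = 103 − 1 = 102 = 2 · 3 · 17.
Divisors of 102: 1, 2, 3, 6, 17, 34, 51, 102.
Compute 75^d (mod 103) for the divisors d until we hit 1:
75^1 ≡ 75 (mod 103)
75^2 ≡ 63 (mod 103)
75^3 ≡ 90 (mod 103)
75^6 ≡ 66 (mod 103)
75^17 ≡ 47 (mod 103)
75^34 ≡ 46 (mod 103)
75^51 ≡ 102 (mod 103)
75^102 ≡ 1 (mod 103) ✓
The smallest such exponent is 102, so the order of 75 is 102.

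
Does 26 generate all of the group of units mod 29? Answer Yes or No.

φ(29) = 29 − 1 = 28 = 2^2 · 7.
An element g generates (Z/29Z)^× iff g^(28/q) ≢ 1 (mod 29) for each prime q ∈ {2, 7}.
26^14 ≡ 28 (mod 29)  [q = 2: ≢ 1 ✓]
26^4 ≡ 23 (mod 29)  [q = 7: ≢ 1 ✓]
All checks pass, so 26 has order 28 and is a primitive root modulo 29.

Yes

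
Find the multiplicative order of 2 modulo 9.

6

By Lagrange's theorem, ord_9(2) divides φ(9) = φ(3^2) = 3·(3−1) = 6 = 2 · 3.
Divisors of 6: 1, 2, 3, 6.
Test each divisor d:
2^1 ≡ 2 (mod 9)
2^2 ≡ 4 (mod 9)
2^3 ≡ 8 (mod 9)
2^6 ≡ 1 (mod 9) ✓
So ord_9(2) = 6.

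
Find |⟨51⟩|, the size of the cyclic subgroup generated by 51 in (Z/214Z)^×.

106

The order of 51 must divide φ(214) = φ(2)·φ(107) = 1·106 = 106 = 2 · 53.
Divisors of 106: 1, 2, 53, 106.
Check 51^d mod 214 for each divisor in increasing order:
51^1 ≡ 51 (mod 214)
51^2 ≡ 33 (mod 214)
51^53 ≡ 213 (mod 214)
51^106 ≡ 1 (mod 214) ✓
Therefore the multiplicative order of 51 modulo 214 is 106.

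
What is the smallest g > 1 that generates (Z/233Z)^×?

3

φ(233) = 233 − 1 = 232 = 2^3 · 29.
g is a primitive root iff g^(232/q) ≢ 1 (mod 233) for each prime q ∈ {2, 29}.
g = 2: 2^116 ≡ 1 — hits 1, so not a primitive root.
g = 3: 3^116 ≡ 232; 3^8 ≡ 37 — none is 1, so 3 is a primitive root.
So 3 is the smallest generator of (Z/233Z)^×.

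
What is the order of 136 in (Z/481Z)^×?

36

ord(136) | φ(481) = φ(13·37) = (13−1)·(37−1) = 12·36 = 432 = 2^4 · 3^3.
Divisors of 432: 1, 2, 3, 4, 6, 8, 9, 12, 16, 18, 24, 27, 36, 48, 54, 72, 108, 144, 216, 432.
Check 136^d mod 481 for each divisor in increasing order:
136^1 ≡ 136
136^2 ≡ 218
136^3 ≡ 307
136^4 ≡ 386
136^6 ≡ 454
136^8 ≡ 367
136^9 ≡ 369
136^12 ≡ 248
136^16 ≡ 9
136^18 ≡ 38
136^24 ≡ 417
136^27 ≡ 73
136^36 ≡ 1
Therefore the multiplicative order of 136 modulo 481 is 36.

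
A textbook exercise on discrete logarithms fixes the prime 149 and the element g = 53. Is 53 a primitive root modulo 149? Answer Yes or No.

No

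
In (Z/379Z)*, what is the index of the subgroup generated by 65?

1

ord(65) | φ(379) = 379 − 1 = 378 = 2 · 3^3 · 7.
Divisors of 378: 1, 2, 3, 6, 7, 9, 14, 18, 21, 27, 42, 54, 63, 126, 189, 378.
Check 65^d mod 379 for each divisor in increasing order:
65^1 ≡ 65
65^2 ≡ 56
65^3 ≡ 229
65^6 ≡ 139
65^7 ≡ 318
65^9 ≡ 374
65^14 ≡ 310
65^18 ≡ 25
65^21 ≡ 40
65^27 ≡ 254
65^42 ≡ 84
65^54 ≡ 86
65^63 ≡ 328
65^126 ≡ 327
65^189 ≡ 378
65^378 ≡ 1
The order of 65 is 378, so the subgroup it generates has 378 elements.
Index = |(Z/379Z)^×| / |⟨65⟩| = 378 / 378 = 1.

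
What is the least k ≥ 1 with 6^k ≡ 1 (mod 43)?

The order of 6 must divide φ(43) = 43 − 1 = 42 = 2 · 3 · 7.
Divisors of 42: 1, 2, 3, 6, 7, 14, 21, 42.
Compute 6^d (mod 43) for the divisors d until we hit 1:
6^1 ≡ 6 (mod 43)
6^2 ≡ 36 (mod 43)
6^3 ≡ 1 (mod 43) ✓
Therefore the multiplicative order of 6 modulo 43 is 3.

3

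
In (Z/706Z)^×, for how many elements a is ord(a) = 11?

10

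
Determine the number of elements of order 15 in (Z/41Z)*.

0

φ(41) = 41 − 1 = 40 = 2^3 · 5.
(Z/41Z)^× is cyclic (|G| = 40); a cyclic group of order m has exactly φ(d) elements of each order d | m, and none otherwise.
Here 40 is not a multiple of 15, so there are no elements of order 15.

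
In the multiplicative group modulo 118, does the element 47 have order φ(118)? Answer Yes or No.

Yes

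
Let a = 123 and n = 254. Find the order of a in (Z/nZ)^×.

The order of 123 must divide φ(254) = φ(2)·φ(127) = 1·126 = 126 = 2 · 3^2 · 7.
Divisors of 126: 1, 2, 3, 6, 7, 9, 14, 18, 21, 42, 63, 126.
Compute 123^d (mod 254) for the divisors d until we hit 1:
123^1 ≡ 123 (mod 254)
123^2 ≡ 143 (mod 254)
123^3 ≡ 63 (mod 254)
123^6 ≡ 159 (mod 254)
123^7 ≡ 253 (mod 254)
123^9 ≡ 111 (mod 254)
123^14 ≡ 1 (mod 254) ✓
Therefore the multiplicative order of 123 modulo 254 is 14.

14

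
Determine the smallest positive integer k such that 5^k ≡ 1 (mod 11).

5

Since 5 ∈ (Z/11Z)^×, its order divides φ(11) = 11 − 1 = 10 = 2 · 5.
Divisors of 10: 1, 2, 5, 10.
Check 5^d mod 11 for each divisor in increasing order:
5^1 ≡ 5 (mod 11)
5^2 ≡ 3 (mod 11)
5^5 ≡ 1 (mod 11) ✓
So ord_11(5) = 5.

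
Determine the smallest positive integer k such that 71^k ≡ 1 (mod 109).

18

By Lagrange's theorem, ord_109(71) divides φ(109) = 109 − 1 = 108 = 2^2 · 3^3.
Divisors of 108: 1, 2, 3, 4, 6, 9, 12, 18, 27, 36, 54, 108.
Compute 71^d (mod 109) for the divisors d until we hit 1:
71^1 ≡ 71
71^2 ≡ 27
71^3 ≡ 64
71^4 ≡ 75
71^6 ≡ 63
71^9 ≡ 108
71^12 ≡ 45
71^18 ≡ 1
The smallest such exponent is 18, so the order of 71 is 18.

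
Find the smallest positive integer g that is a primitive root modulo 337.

φ(337) = 337 − 1 = 336 = 2^4 · 3 · 7.
g is a primitive root iff g^(336/q) ≢ 1 (mod 337) for each prime q ∈ {2, 3, 7}.
g = 2: 2^168 ≡ 1 — hits 1, so not a primitive root.
g = 3: 3^168 ≡ 1 — hits 1, so not a primitive root.
g = 4: 4^168 ≡ 1 — hits 1, so not a primitive root.
g = 5: 5^168 ≡ 336; 5^112 ≡ 1 — hits 1, so not a primitive root.
g = 6: 6^168 ≡ 1 — hits 1, so not a primitive root.
g = 7: 7^168 ≡ 1 — hits 1, so not a primitive root.
g = 8: 8^168 ≡ 1 — hits 1, so not a primitive root.
g = 9: 9^168 ≡ 1 — hits 1, so not a primitive root.
g = 10: 10^168 ≡ 336; 10^112 ≡ 128; 10^48 ≡ 175 — none is 1, so 10 is a primitive root.
Hence the least primitive root of 337 is 10.

10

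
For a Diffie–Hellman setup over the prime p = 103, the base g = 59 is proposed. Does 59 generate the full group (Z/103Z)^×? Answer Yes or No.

No

φ(103) = 103 − 1 = 102 = 2 · 3 · 17.
Test 59^(102/q) mod 103 for each prime factor q of 102:
59^51 ≡ 1 (mod 103)  [q = 2: ≡ 1 ✗]
59^34 ≡ 46 (mod 103)  [q = 3: ≢ 1 ✓]
59^6 ≡ 9 (mod 103)  [q = 17: ≢ 1 ✓]
Since 59^51 ≡ 1, the order of 59 divides 51 < 102, so 59 is not a primitive root.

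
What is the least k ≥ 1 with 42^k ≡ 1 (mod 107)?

53

ord(42) | φ(107) = 107 − 1 = 106 = 2 · 53.
Divisors of 106: 1, 2, 53, 106.
Check 42^d mod 107 for each divisor in increasing order:
42^1 ≡ 42
42^2 ≡ 52
42^53 ≡ 1
Hence ord(42) = 53.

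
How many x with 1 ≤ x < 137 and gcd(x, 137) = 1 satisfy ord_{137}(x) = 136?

64

φ(137) = 137 − 1 = 136 = 2^3 · 17.
In a cyclic group of order 136, there are φ(d) elements of order d for each divisor d of 136, and zero for non-divisors.
136 = 2^3 · 17 divides 136, and φ(136) = 64.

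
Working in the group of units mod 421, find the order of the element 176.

21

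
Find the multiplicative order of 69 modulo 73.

ord(69) | φ(73) = 73 − 1 = 72 = 2^3 · 3^2.
Divisors of 72: 1, 2, 3, 4, 6, 8, 9, 12, 18, 24, 36, 72.
Check 69^d mod 73 for each divisor in increasing order:
69^1 ≡ 69 (mod 73)
69^2 ≡ 16 (mod 73)
69^3 ≡ 9 (mod 73)
69^4 ≡ 37 (mod 73)
69^6 ≡ 8 (mod 73)
69^8 ≡ 55 (mod 73)
69^9 ≡ 72 (mod 73)
69^12 ≡ 64 (mod 73)
69^18 ≡ 1 (mod 73) ✓
The smallest such exponent is 18, so the order of 69 is 18.

18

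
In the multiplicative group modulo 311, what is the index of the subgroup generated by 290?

1

Since 290 ∈ (Z/311Z)^×, its order divides φ(311) = 311 − 1 = 310 = 2 · 5 · 31.
Divisors of 310: 1, 2, 5, 10, 31, 62, 155, 310.
Test each divisor d:
290^1 ≡ 290 (mod 311)
290^2 ≡ 130 (mod 311)
290^5 ≡ 262 (mod 311)
290^10 ≡ 224 (mod 311)
290^31 ≡ 259 (mod 311)
290^62 ≡ 216 (mod 311)
290^155 ≡ 310 (mod 311)
290^310 ≡ 1 (mod 311) ✓
So ord_311(290) = 310, hence |⟨290⟩| = 310.
Index = |(Z/311Z)^×| / |⟨290⟩| = 310 / 310 = 1.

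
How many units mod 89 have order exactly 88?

φ(89) = 89 − 1 = 88 = 2^3 · 11.
In a cyclic group of order 88, there are φ(d) elements of order d for each divisor d of 88, and zero for non-divisors.
88 = 2^3 · 11 divides 88, and φ(88) = 40.

40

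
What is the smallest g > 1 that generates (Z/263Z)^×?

φ(263) = 263 − 1 = 262 = 2 · 131.
Test candidates g = 2, 3, … against the prime factors q ∈ {2, 131} of φ(263): g is a generator iff g^(262/q) ≢ 1 for every such q.
g = 2: 2^131 ≡ 1 — hits 1, so not a primitive root.
g = 3: 3^131 ≡ 1 — hits 1, so not a primitive root.
g = 4: 4^131 ≡ 1 — hits 1, so not a primitive root.
g = 5: 5^131 ≡ 262; 5^2 ≡ 25 — none is 1, so 5 is a primitive root.
The smallest primitive root modulo 263 is 5.

5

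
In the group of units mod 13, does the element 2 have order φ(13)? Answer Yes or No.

φ(13) = 13 − 1 = 12 = 2^2 · 3.
2 is a primitive root mod 13 iff 2^(φ(13)/q) ≢ 1 for every prime q | φ(13), i.e. q ∈ {2, 3}.
2^6 ≡ 12 (mod 13)  [q = 2: ≢ 1 ✓]
2^4 ≡ 3 (mod 13)  [q = 3: ≢ 1 ✓]
Every test exponent gives a nontrivial residue, hence 2 generates the full group.

Yes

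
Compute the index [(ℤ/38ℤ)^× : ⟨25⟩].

2

Since 25 ∈ (Z/38Z)^×, its order divides φ(38) = φ(2)·φ(19) = 1·18 = 18 = 2 · 3^2.
Divisors of 18: 1, 2, 3, 6, 9, 18.
Evaluate successive powers at the divisors of 18:
25^1 ≡ 25 (mod 38)
25^2 ≡ 17 (mod 38)
25^3 ≡ 7 (mod 38)
25^6 ≡ 11 (mod 38)
25^9 ≡ 1 (mod 38) ✓
So ord_38(25) = 9, hence |⟨25⟩| = 9.
The index is φ(38) / ord(25) = 18 / 9 = 2.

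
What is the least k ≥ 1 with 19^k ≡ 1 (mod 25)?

Since 19 ∈ (Z/25Z)^×, its order divides φ(25) = φ(5^2) = 5·(5−1) = 20 = 2^2 · 5.
Divisors of 20: 1, 2, 4, 5, 10, 20.
Check 19^d mod 25 for each divisor in increasing order:
19^1 ≡ 19 (mod 25)
19^2 ≡ 11 (mod 25)
19^4 ≡ 21 (mod 25)
19^5 ≡ 24 (mod 25)
19^10 ≡ 1 (mod 25) ✓
Therefore the multiplicative order of 19 modulo 25 is 10.

10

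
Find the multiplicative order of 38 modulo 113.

ord(38) | φ(113) = 113 − 1 = 112 = 2^4 · 7.
Divisors of 112: 1, 2, 4, 7, 8, 14, 16, 28, 56, 112.
Test each divisor d:
38^1 ≡ 38
38^2 ≡ 88
38^4 ≡ 60
38^7 ≡ 65
38^8 ≡ 97
38^14 ≡ 44
38^16 ≡ 30
38^28 ≡ 15
38^56 ≡ 112
38^112 ≡ 1
The smallest such exponent is 112, so the order of 38 is 112.

112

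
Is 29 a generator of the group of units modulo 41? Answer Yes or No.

Yes

φ(41) = 41 − 1 = 40 = 2^3 · 5.
29 is a primitive root mod 41 iff 29^(φ(41)/q) ≢ 1 for every prime q | φ(41), i.e. q ∈ {2, 5}.
29^20 ≡ 40 (mod 41)  [q = 2: ≢ 1 ✓]
29^8 ≡ 18 (mod 41)  [q = 5: ≢ 1 ✓]
None equal 1, so ord_41(29) = 40: 29 is a primitive root.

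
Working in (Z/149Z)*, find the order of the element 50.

Since 50 ∈ (Z/149Z)^×, its order divides φ(149) = 149 − 1 = 148 = 2^2 · 37.
Divisors of 148: 1, 2, 4, 37, 74, 148.
Check 50^d mod 149 for each divisor in increasing order:
50^1 ≡ 50 (mod 149)
50^2 ≡ 116 (mod 149)
50^4 ≡ 46 (mod 149)
50^37 ≡ 105 (mod 149)
50^74 ≡ 148 (mod 149)
50^148 ≡ 1 (mod 149) ✓
So ord_149(50) = 148.

148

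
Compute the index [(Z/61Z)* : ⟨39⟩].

2

Since 39 ∈ (Z/61Z)^×, its order divides φ(61) = 61 − 1 = 60 = 2^2 · 3 · 5.
Divisors of 60: 1, 2, 3, 4, 5, 6, 10, 12, 15, 20, 30, 60.
Test each divisor d:
39^1 ≡ 39 (mod 61)
39^2 ≡ 57 (mod 61)
39^3 ≡ 27 (mod 61)
39^4 ≡ 16 (mod 61)
39^5 ≡ 14 (mod 61)
39^6 ≡ 58 (mod 61)
39^10 ≡ 13 (mod 61)
39^12 ≡ 9 (mod 61)
39^15 ≡ 60 (mod 61)
39^20 ≡ 47 (mod 61)
39^30 ≡ 1 (mod 61) ✓
So ord_61(39) = 30, hence |⟨39⟩| = 30.
The index is φ(61) / ord(39) = 60 / 30 = 2.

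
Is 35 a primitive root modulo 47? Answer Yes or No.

Yes

φ(47) = 47 − 1 = 46 = 2 · 23.
It suffices to check that the order of 35 is not a proper divisor of 46: compute 35^(46/q) for q ∈ {2, 23}.
35^23 ≡ 46 (mod 47)  [q = 2: ≢ 1 ✓]
35^2 ≡ 3 (mod 47)  [q = 23: ≢ 1 ✓]
None equal 1, so ord_47(35) = 46: 35 is a primitive root.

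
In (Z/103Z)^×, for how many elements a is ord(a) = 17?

φ(103) = 103 − 1 = 102 = 2 · 3 · 17.
Since (Z/103Z)^× is cyclic of order 102, the number of elements of order d is φ(d) when d | 102 and 0 otherwise.
17 | 102, and φ(17) = 17 − 1 = 16.

16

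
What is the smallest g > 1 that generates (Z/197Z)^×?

2

φ(197) = 197 − 1 = 196 = 2^2 · 7^2.
Test candidates g = 2, 3, … against the prime factors q ∈ {2, 7} of φ(197): g is a generator iff g^(196/q) ≢ 1 for every such q.
g = 2: 2^98 ≡ 196; 2^28 ≡ 104 — none is 1, so 2 is a primitive root.
The smallest primitive root modulo 197 is 2.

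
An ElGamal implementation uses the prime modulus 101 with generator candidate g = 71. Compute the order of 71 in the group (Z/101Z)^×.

25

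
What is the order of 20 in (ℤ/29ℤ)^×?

7

Since 20 ∈ (Z/29Z)^×, its order divides φ(29) = 29 − 1 = 28 = 2^2 · 7.
Divisors of 28: 1, 2, 4, 7, 14, 28.
Check 20^d mod 29 for each divisor in increasing order:
20^1 ≡ 20
20^2 ≡ 23
20^4 ≡ 7
20^7 ≡ 1
The smallest such exponent is 7, so the order of 20 is 7.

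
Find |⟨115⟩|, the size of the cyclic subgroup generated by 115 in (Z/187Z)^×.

20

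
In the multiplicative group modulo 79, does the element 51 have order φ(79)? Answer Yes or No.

No

φ(79) = 79 − 1 = 78 = 2 · 3 · 13.
It suffices to check that the order of 51 is not a proper divisor of 78: compute 51^(78/q) for q ∈ {2, 3, 13}.
51^39 ≡ 1 (mod 79)  [q = 2: ≡ 1 ✗]
51^26 ≡ 23 (mod 79)  [q = 3: ≢ 1 ✓]
51^6 ≡ 21 (mod 79)  [q = 13: ≢ 1 ✓]
51^39 ≡ 1 shows ord(51) | 39, strictly less than φ(79); not a primitive root.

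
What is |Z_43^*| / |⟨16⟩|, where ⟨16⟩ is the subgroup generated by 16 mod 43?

6

Since 16 ∈ (Z/43Z)^×, its order divides φ(43) = 43 − 1 = 42 = 2 · 3 · 7.
Divisors of 42: 1, 2, 3, 6, 7, 14, 21, 42.
Compute 16^d (mod 43) for the divisors d until we hit 1:
16^1 ≡ 16 (mod 43)
16^2 ≡ 41 (mod 43)
16^3 ≡ 11 (mod 43)
16^6 ≡ 35 (mod 43)
16^7 ≡ 1 (mod 43) ✓
Thus |⟨16⟩| = ord(16) = 7.
Index = |(Z/43Z)^×| / |⟨16⟩| = 42 / 7 = 6.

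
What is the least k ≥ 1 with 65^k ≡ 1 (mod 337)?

48

By Lagrange's theorem, ord_337(65) divides φ(337) = 337 − 1 = 336 = 2^4 · 3 · 7.
Divisors of 336: 1, 2, 3, 4, 6, 7, 8, 12, 14, 16, 21, 24, 28, 42, 48, 56, 84, 112, 168, 336.
Test each divisor d:
65^1 ≡ 65 (mod 337)
65^2 ≡ 181 (mod 337)
65^3 ≡ 307 (mod 337)
65^4 ≡ 72 (mod 337)
65^6 ≡ 226 (mod 337)
65^7 ≡ 199 (mod 337)
65^8 ≡ 129 (mod 337)
65^12 ≡ 189 (mod 337)
65^14 ≡ 172 (mod 337)
65^16 ≡ 128 (mod 337)
65^21 ≡ 191 (mod 337)
65^24 ≡ 336 (mod 337)
65^28 ≡ 265 (mod 337)
65^42 ≡ 85 (mod 337)
65^48 ≡ 1 (mod 337) ✓
So ord_337(65) = 48.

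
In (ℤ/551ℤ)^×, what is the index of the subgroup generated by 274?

12

The order of 274 must divide φ(551) = φ(19·29) = (19−1)·(29−1) = 18·28 = 504 = 2^3 · 3^2 · 7.
Divisors of 504: 1, 2, 3, 4, 6, 7, 8, 9, 12, 14, 18, 21, 24, 28, 36, 42, 56, 63, 72, 84, 126, 168, 252, 504.
Test each divisor d:
274^1 ≡ 274
274^2 ≡ 140
274^3 ≡ 341
274^4 ≡ 315
274^6 ≡ 20
274^7 ≡ 521
274^8 ≡ 45
274^9 ≡ 208
274^12 ≡ 400
274^14 ≡ 349
274^18 ≡ 286
274^21 ≡ 550
274^24 ≡ 210
274^28 ≡ 30
274^36 ≡ 248
274^42 ≡ 1
The order of 274 is 42, so the subgroup it generates has 42 elements.
The index is φ(551) / ord(274) = 504 / 42 = 12.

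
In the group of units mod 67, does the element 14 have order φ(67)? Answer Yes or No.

φ(67) = 67 − 1 = 66 = 2 · 3 · 11.
An element g generates (Z/67Z)^× iff g^(66/q) ≢ 1 (mod 67) for each prime q ∈ {2, 3, 11}.
14^33 ≡ 1 (mod 67)  [q = 2: ≡ 1 ✗]
14^22 ≡ 1 (mod 67)  [q = 3: ≡ 1 ✗]
14^6 ≡ 9 (mod 67)  [q = 11: ≢ 1 ✓]
Since 14^33 ≡ 1, the order of 14 divides 33 < 66, so 14 is not a primitive root.

No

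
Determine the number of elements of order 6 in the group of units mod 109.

2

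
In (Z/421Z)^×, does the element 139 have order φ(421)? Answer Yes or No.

No

φ(421) = 421 − 1 = 420 = 2^2 · 3 · 5 · 7.
139 is a primitive root mod 421 iff 139^(φ(421)/q) ≢ 1 for every prime q | φ(421), i.e. q ∈ {2, 3, 5, 7}.
139^210 ≡ 1 (mod 421)  [q = 2: ≡ 1 ✗]
139^140 ≡ 1 (mod 421)  [q = 3: ≡ 1 ✗]
139^84 ≡ 354 (mod 421)  [q = 5: ≢ 1 ✓]
139^60 ≡ 152 (mod 421)  [q = 7: ≢ 1 ✓]
The check at q = 2 fails, so 139 generates a proper subgroup.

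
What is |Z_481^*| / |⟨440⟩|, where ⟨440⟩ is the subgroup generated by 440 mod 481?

The order of 440 must divide φ(481) = φ(13·37) = (13−1)·(37−1) = 12·36 = 432 = 2^4 · 3^3.
Divisors of 432: 1, 2, 3, 4, 6, 8, 9, 12, 16, 18, 24, 27, 36, 48, 54, 72, 108, 144, 216, 432.
Compute 440^d (mod 481) for the divisors d until we hit 1:
440^1 ≡ 440
440^2 ≡ 238
440^3 ≡ 343
440^4 ≡ 367
440^6 ≡ 285
440^8 ≡ 9
440^9 ≡ 112
440^12 ≡ 417
440^16 ≡ 81
440^18 ≡ 38
440^24 ≡ 248
440^27 ≡ 408
440^36 ≡ 1
The order of 440 is 36, so the subgroup it generates has 36 elements.
[(Z/481Z)^× : ⟨440⟩] = 432/36 = 12.

12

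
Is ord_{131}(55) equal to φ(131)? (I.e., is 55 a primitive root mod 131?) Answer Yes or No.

φ(131) = 131 − 1 = 130 = 2 · 5 · 13.
Test 55^(130/q) mod 131 for each prime factor q of 130:
55^65 ≡ 1 (mod 131)  [q = 2: ≡ 1 ✗]
55^26 ≡ 58 (mod 131)  [q = 5: ≢ 1 ✓]
55^10 ≡ 63 (mod 131)  [q = 13: ≢ 1 ✓]
Since 55^65 ≡ 1, the order of 55 divides 65 < 130, so 55 is not a primitive root.

No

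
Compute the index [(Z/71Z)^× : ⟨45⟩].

Since 45 ∈ (Z/71Z)^×, its order divides φ(71) = 71 − 1 = 70 = 2 · 5 · 7.
Divisors of 70: 1, 2, 5, 7, 10, 14, 35, 70.
Evaluate successive powers at the divisors of 70:
45^1 ≡ 45
45^2 ≡ 37
45^5 ≡ 48
45^7 ≡ 1
The order of 45 is 7, so the subgroup it generates has 7 elements.
The index is φ(71) / ord(45) = 70 / 7 = 10.

10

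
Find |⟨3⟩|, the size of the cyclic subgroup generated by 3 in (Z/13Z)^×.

3

By Lagrange's theorem, ord_13(3) divides φ(13) = 13 − 1 = 12 = 2^2 · 3.
Divisors of 12: 1, 2, 3, 4, 6, 12.
Test each divisor d:
3^1 ≡ 3 (mod 13)
3^2 ≡ 9 (mod 13)
3^3 ≡ 1 (mod 13) ✓
Therefore the multiplicative order of 3 modulo 13 is 3.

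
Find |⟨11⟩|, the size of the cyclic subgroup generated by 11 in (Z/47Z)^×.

46

The order of 11 must divide φ(47) = 47 − 1 = 46 = 2 · 23.
Divisors of 46: 1, 2, 23, 46.
Check 11^d mod 47 for each divisor in increasing order:
11^1 ≡ 11 (mod 47)
11^2 ≡ 27 (mod 47)
11^23 ≡ 46 (mod 47)
11^46 ≡ 1 (mod 47) ✓
The smallest such exponent is 46, so the order of 11 is 46.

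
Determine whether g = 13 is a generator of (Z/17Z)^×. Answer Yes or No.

φ(17) = 17 − 1 = 16 = 2^4.
An element g generates (Z/17Z)^× iff g^(16/q) ≢ 1 (mod 17) for each prime q ∈ {2}.
13^8 ≡ 1 (mod 17)  [q = 2: ≡ 1 ✗]
The check at q = 2 fails, so 13 generates a proper subgroup.

No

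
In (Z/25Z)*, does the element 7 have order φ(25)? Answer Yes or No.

φ(25) = φ(5^2) = 5·(5−1) = 20 = 2^2 · 5.
7 is a primitive root mod 25 iff 7^(φ(25)/q) ≢ 1 for every prime q | φ(25), i.e. q ∈ {2, 5}.
7^10 ≡ 24 (mod 25)  [q = 2: ≢ 1 ✓]
7^4 ≡ 1 (mod 25)  [q = 5: ≡ 1 ✗]
The check at q = 5 fails, so 7 generates a proper subgroup.

No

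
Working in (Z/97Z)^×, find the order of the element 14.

ord(14) | φ(97) = 97 − 1 = 96 = 2^5 · 3.
Divisors of 96: 1, 2, 3, 4, 6, 8, 12, 16, 24, 32, 48, 96.
Check 14^d mod 97 for each divisor in increasing order:
14^1 ≡ 14
14^2 ≡ 2
14^3 ≡ 28
14^4 ≡ 4
14^6 ≡ 8
14^8 ≡ 16
14^12 ≡ 64
14^16 ≡ 62
14^24 ≡ 22
14^32 ≡ 61
14^48 ≡ 96
14^96 ≡ 1
So ord_97(14) = 96.

96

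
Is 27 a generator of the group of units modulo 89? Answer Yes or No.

Yes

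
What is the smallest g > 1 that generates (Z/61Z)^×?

2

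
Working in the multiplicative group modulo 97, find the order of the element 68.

ord(68) | φ(97) = 97 − 1 = 96 = 2^5 · 3.
Divisors of 96: 1, 2, 3, 4, 6, 8, 12, 16, 24, 32, 48, 96.
Check 68^d mod 97 for each divisor in increasing order:
68^1 ≡ 68 (mod 97)
68^2 ≡ 65 (mod 97)
68^3 ≡ 55 (mod 97)
68^4 ≡ 54 (mod 97)
68^6 ≡ 18 (mod 97)
68^8 ≡ 6 (mod 97)
68^12 ≡ 33 (mod 97)
68^16 ≡ 36 (mod 97)
68^24 ≡ 22 (mod 97)
68^32 ≡ 35 (mod 97)
68^48 ≡ 96 (mod 97)
68^96 ≡ 1 (mod 97) ✓
So ord_97(68) = 96.

96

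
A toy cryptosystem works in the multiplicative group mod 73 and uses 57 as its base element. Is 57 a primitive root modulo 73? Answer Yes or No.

No

φ(73) = 73 − 1 = 72 = 2^3 · 3^2.
57 is a primitive root mod 73 iff 57^(φ(73)/q) ≢ 1 for every prime q | φ(73), i.e. q ∈ {2, 3}.
57^36 ≡ 1 (mod 73)  [q = 2: ≡ 1 ✗]
57^24 ≡ 64 (mod 73)  [q = 3: ≢ 1 ✓]
57^36 ≡ 1 shows ord(57) | 36, strictly less than φ(73); not a primitive root.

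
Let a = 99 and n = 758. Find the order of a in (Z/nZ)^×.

By Lagrange's theorem, ord_758(99) divides φ(758) = φ(2)·φ(379) = 1·378 = 378 = 2 · 3^3 · 7.
Divisors of 378: 1, 2, 3, 6, 7, 9, 14, 18, 21, 27, 42, 54, 63, 126, 189, 378.
Compute 99^d (mod 758) for the divisors d until we hit 1:
99^1 ≡ 99
99^2 ≡ 705
99^3 ≡ 59
99^6 ≡ 449
99^7 ≡ 487
99^9 ≡ 719
99^14 ≡ 673
99^18 ≡ 5
99^21 ≡ 295
99^27 ≡ 563
99^42 ≡ 613
99^54 ≡ 125
99^63 ≡ 431
99^126 ≡ 51
99^189 ≡ 757
99^378 ≡ 1
Hence ord(99) = 378.

378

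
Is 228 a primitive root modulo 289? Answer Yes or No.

φ(289) = φ(17^2) = 17·(17−1) = 272 = 2^4 · 17.
It suffices to check that the order of 228 is not a proper divisor of 272: compute 228^(272/q) for q ∈ {2, 17}.
228^136 ≡ 288 (mod 289)  [q = 2: ≢ 1 ✓]
228^16 ≡ 103 (mod 289)  [q = 17: ≢ 1 ✓]
Every test exponent gives a nontrivial residue, hence 228 generates the full group.

Yes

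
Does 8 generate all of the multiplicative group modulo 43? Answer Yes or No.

No

φ(43) = 43 − 1 = 42 = 2 · 3 · 7.
Test 8^(42/q) mod 43 for each prime factor q of 42:
8^21 ≡ 42 (mod 43)  [q = 2: ≢ 1 ✓]
8^14 ≡ 1 (mod 43)  [q = 3: ≡ 1 ✗]
8^6 ≡ 16 (mod 43)  [q = 7: ≢ 1 ✓]
The check at q = 3 fails, so 8 generates a proper subgroup.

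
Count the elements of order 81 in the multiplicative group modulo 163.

54

φ(163) = 163 − 1 = 162 = 2 · 3^4.
Since (Z/163Z)^× is cyclic of order 162, the number of elements of order d is φ(d) when d | 162 and 0 otherwise.
81 = 3^4 divides 162, and φ(81) = 54.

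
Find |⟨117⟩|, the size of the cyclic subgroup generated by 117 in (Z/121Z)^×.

The order of 117 must divide φ(121) = φ(11^2) = 11·(11−1) = 110 = 2 · 5 · 11.
Divisors of 110: 1, 2, 5, 10, 11, 22, 55, 110.
Check 117^d mod 121 for each divisor in increasing order:
117^1 ≡ 117 (mod 121)
117^2 ≡ 16 (mod 121)
117^5 ≡ 65 (mod 121)
117^10 ≡ 111 (mod 121)
117^11 ≡ 40 (mod 121)
117^22 ≡ 27 (mod 121)
117^55 ≡ 120 (mod 121)
117^110 ≡ 1 (mod 121) ✓
Therefore the multiplicative order of 117 modulo 121 is 110.

110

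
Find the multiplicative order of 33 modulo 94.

46

By Lagrange's theorem, ord_94(33) divides φ(94) = φ(2)·φ(47) = 1·46 = 46 = 2 · 23.
Divisors of 46: 1, 2, 23, 46.
Test each divisor d:
33^1 ≡ 33 (mod 94)
33^2 ≡ 55 (mod 94)
33^23 ≡ 93 (mod 94)
33^46 ≡ 1 (mod 94) ✓
So ord_94(33) = 46.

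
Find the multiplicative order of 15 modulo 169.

ord(15) | φ(169) = φ(13^2) = 13·(13−1) = 156 = 2^2 · 3 · 13.
Divisors of 156: 1, 2, 3, 4, 6, 12, 13, 26, 39, 52, 78, 156.
Compute 15^d (mod 169) for the divisors d until we hit 1:
15^1 ≡ 15 (mod 169)
15^2 ≡ 56 (mod 169)
15^3 ≡ 164 (mod 169)
15^4 ≡ 94 (mod 169)
15^6 ≡ 25 (mod 169)
15^12 ≡ 118 (mod 169)
15^13 ≡ 80 (mod 169)
15^26 ≡ 147 (mod 169)
15^39 ≡ 99 (mod 169)
15^52 ≡ 146 (mod 169)
15^78 ≡ 168 (mod 169)
15^156 ≡ 1 (mod 169) ✓
The smallest such exponent is 156, so the order of 15 is 156.

156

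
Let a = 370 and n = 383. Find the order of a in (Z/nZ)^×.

191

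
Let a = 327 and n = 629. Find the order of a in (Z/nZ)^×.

The order of 327 must divide φ(629) = φ(17·37) = (17−1)·(37−1) = 16·36 = 576 = 2^6 · 3^2.
Divisors of 576: 1, 2, 3, 4, 6, 8, 9, 12, 16, 18, 24, 32, 36, 48, 64, 72, 96, 144, 192, 288, 576.
Compute 327^d (mod 629) for the divisors d until we hit 1:
327^1 ≡ 327 (mod 629)
327^2 ≡ 628 (mod 629)
327^3 ≡ 302 (mod 629)
327^4 ≡ 1 (mod 629) ✓
Hence ord(327) = 4.

4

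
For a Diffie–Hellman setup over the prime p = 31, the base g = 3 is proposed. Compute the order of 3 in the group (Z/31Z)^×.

30

ord(3) | φ(31) = 31 − 1 = 30 = 2 · 3 · 5.
Divisors of 30: 1, 2, 3, 5, 6, 10, 15, 30.
Check 3^d mod 31 for each divisor in increasing order:
3^1 ≡ 3
3^2 ≡ 9
3^3 ≡ 27
3^5 ≡ 26
3^6 ≡ 16
3^10 ≡ 25
3^15 ≡ 30
3^30 ≡ 1
Hence ord(3) = 30.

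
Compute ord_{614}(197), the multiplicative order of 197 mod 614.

306

ord(197) | φ(614) = φ(2)·φ(307) = 1·306 = 306 = 2 · 3^2 · 17.
Divisors of 306: 1, 2, 3, 6, 9, 17, 18, 34, 51, 102, 153, 306.
Test each divisor d:
197^1 ≡ 197
197^2 ≡ 127
197^3 ≡ 459
197^6 ≡ 79
197^9 ≡ 35
197^17 ≡ 561
197^18 ≡ 611
197^34 ≡ 353
197^51 ≡ 325
197^102 ≡ 17
197^153 ≡ 613
197^306 ≡ 1
Hence ord(197) = 306.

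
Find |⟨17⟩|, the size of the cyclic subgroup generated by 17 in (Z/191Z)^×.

95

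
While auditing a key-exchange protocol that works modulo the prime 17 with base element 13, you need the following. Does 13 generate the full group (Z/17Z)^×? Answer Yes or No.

No

φ(17) = 17 − 1 = 16 = 2^4.
Test 13^(16/q) mod 17 for each prime factor q of 16:
13^8 ≡ 1 (mod 17)  [q = 2: ≡ 1 ✗]
Since 13^8 ≡ 1, the order of 13 divides 8 < 16, so 13 is not a primitive root.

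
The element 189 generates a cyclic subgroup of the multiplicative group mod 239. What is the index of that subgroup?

1

The order of 189 must divide φ(239) = 239 − 1 = 238 = 2 · 7 · 17.
Divisors of 238: 1, 2, 7, 14, 17, 34, 119, 238.
Test each divisor d:
189^1 ≡ 189 (mod 239)
189^2 ≡ 110 (mod 239)
189^7 ≡ 28 (mod 239)
189^14 ≡ 67 (mod 239)
189^17 ≡ 38 (mod 239)
189^34 ≡ 10 (mod 239)
189^119 ≡ 238 (mod 239)
189^238 ≡ 1 (mod 239) ✓
The order of 189 is 238, so the subgroup it generates has 238 elements.
Index = |(Z/239Z)^×| / |⟨189⟩| = 238 / 238 = 1.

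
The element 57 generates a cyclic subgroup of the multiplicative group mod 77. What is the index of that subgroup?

ord(57) | φ(77) = φ(7·11) = (7−1)·(11−1) = 6·10 = 60 = 2^2 · 3 · 5.
Divisors of 60: 1, 2, 3, 4, 5, 6, 10, 12, 15, 20, 30, 60.
Check 57^d mod 77 for each divisor in increasing order:
57^1 ≡ 57
57^2 ≡ 15
57^3 ≡ 8
57^4 ≡ 71
57^5 ≡ 43
57^6 ≡ 64
57^10 ≡ 1
Thus |⟨57⟩| = ord(57) = 10.
The index is φ(77) / ord(57) = 60 / 10 = 6.

6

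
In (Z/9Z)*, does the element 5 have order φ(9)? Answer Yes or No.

Yes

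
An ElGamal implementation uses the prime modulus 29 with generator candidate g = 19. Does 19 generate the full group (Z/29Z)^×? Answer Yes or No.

Yes

φ(29) = 29 − 1 = 28 = 2^2 · 7.
19 is a primitive root mod 29 iff 19^(φ(29)/q) ≢ 1 for every prime q | φ(29), i.e. q ∈ {2, 7}.
19^14 ≡ 28 (mod 29)  [q = 2: ≢ 1 ✓]
19^4 ≡ 24 (mod 29)  [q = 7: ≢ 1 ✓]
Every test exponent gives a nontrivial residue, hence 19 generates the full group.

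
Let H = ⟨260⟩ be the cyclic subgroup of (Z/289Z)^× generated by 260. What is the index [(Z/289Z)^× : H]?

By Lagrange's theorem, ord_289(260) divides φ(289) = φ(17^2) = 17·(17−1) = 272 = 2^4 · 17.
Divisors of 272: 1, 2, 4, 8, 16, 17, 34, 68, 136, 272.
Check 260^d mod 289 for each divisor in increasing order:
260^1 ≡ 260
260^2 ≡ 263
260^4 ≡ 98
260^8 ≡ 67
260^16 ≡ 154
260^17 ≡ 158
260^34 ≡ 110
260^68 ≡ 251
260^136 ≡ 288
260^272 ≡ 1
Thus |⟨260⟩| = ord(260) = 272.
[(Z/289Z)^× : ⟨260⟩] = 272/272 = 1.

1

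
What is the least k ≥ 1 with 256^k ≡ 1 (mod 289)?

Since 256 ∈ (Z/289Z)^×, its order divides φ(289) = φ(17^2) = 17·(17−1) = 272 = 2^4 · 17.
Divisors of 272: 1, 2, 4, 8, 16, 17, 34, 68, 136, 272.
Compute 256^d (mod 289) for the divisors d until we hit 1:
256^1 ≡ 256 (mod 289)
256^2 ≡ 222 (mod 289)
256^4 ≡ 154 (mod 289)
256^8 ≡ 18 (mod 289)
256^16 ≡ 35 (mod 289)
256^17 ≡ 1 (mod 289) ✓
Therefore the multiplicative order of 256 modulo 289 is 17.

17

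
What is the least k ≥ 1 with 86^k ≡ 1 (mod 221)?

4

ord(86) | φ(221) = φ(13·17) = (13−1)·(17−1) = 12·16 = 192 = 2^6 · 3.
Divisors of 192: 1, 2, 3, 4, 6, 8, 12, 16, 24, 32, 48, 64, 96, 192.
Test each divisor d:
86^1 ≡ 86
86^2 ≡ 103
86^3 ≡ 18
86^4 ≡ 1
Therefore the multiplicative order of 86 modulo 221 is 4.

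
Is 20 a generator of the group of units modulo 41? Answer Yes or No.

No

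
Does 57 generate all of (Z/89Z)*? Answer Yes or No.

φ(89) = 89 − 1 = 88 = 2^3 · 11.
It suffices to check that the order of 57 is not a proper divisor of 88: compute 57^(88/q) for q ∈ {2, 11}.
57^44 ≡ 1 (mod 89)  [q = 2: ≡ 1 ✗]
57^8 ≡ 39 (mod 89)  [q = 11: ≢ 1 ✓]
57^44 ≡ 1 shows ord(57) | 44, strictly less than φ(89); not a primitive root.

No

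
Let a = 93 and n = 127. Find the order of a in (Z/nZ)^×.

126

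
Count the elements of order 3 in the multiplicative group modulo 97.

φ(97) = 97 − 1 = 96 = 2^5 · 3.
(Z/97Z)^× is cyclic (|G| = 96); a cyclic group of order m has exactly φ(d) elements of each order d | m, and none otherwise.
3 | 96, and φ(3) = 3 − 1 = 2.

2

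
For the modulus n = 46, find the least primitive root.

5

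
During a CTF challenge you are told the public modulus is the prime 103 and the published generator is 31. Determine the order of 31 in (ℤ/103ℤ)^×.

34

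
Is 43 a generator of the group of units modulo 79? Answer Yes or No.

Yes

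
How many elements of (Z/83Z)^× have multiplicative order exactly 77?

φ(83) = 83 − 1 = 82 = 2 · 41.
Since (Z/83Z)^× is cyclic of order 82, the number of elements of order d is φ(d) when d | 82 and 0 otherwise.
Since 77 ∤ 82, the count is 0.

0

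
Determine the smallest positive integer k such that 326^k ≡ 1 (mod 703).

18

The order of 326 must divide φ(703) = φ(19·37) = (19−1)·(37−1) = 18·36 = 648 = 2^3 · 3^4.
Divisors of 648: 1, 2, 3, 4, 6, 8, 9, 12, 18, 24, 27, 36, 54, 72, 81, 108, 162, 216, 324, 648.
Evaluate successive powers at the divisors of 648:
326^1 ≡ 326
326^2 ≡ 123
326^3 ≡ 27
326^4 ≡ 366
326^6 ≡ 26
326^8 ≡ 386
326^9 ≡ 702
326^12 ≡ 676
326^18 ≡ 1
So ord_703(326) = 18.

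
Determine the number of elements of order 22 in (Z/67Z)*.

10

φ(67) = 67 − 1 = 66 = 2 · 3 · 11.
In a cyclic group of order 66, there are φ(d) elements of order d for each divisor d of 66, and zero for non-divisors.
22 = 2 · 11 divides 66, and φ(22) = 10.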